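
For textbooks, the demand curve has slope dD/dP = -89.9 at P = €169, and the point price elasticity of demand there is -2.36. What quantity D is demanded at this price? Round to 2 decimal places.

6437.75

Ed = (dD/dP)·(P/D) ⇒ D = (dD/dP)·P/Ed = (-89.9)·169/(-2.36) = 6437.7542…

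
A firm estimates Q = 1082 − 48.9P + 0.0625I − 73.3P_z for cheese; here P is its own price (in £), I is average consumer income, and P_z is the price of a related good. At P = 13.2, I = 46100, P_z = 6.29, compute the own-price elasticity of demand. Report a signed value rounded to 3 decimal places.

-0.226

At the given values, Q = 1082 − 48.9(13.2) + 0.0625(46100) − 73.3(6.29) = 2856.713.
∂Q/∂P = −48.9.
E = (-48.9) × (13.2/2856.713) = -0.22595…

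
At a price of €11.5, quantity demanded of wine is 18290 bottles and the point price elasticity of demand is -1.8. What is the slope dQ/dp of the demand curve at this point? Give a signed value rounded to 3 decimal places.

-2862.783

Ed = (dQ/dp)·(p/Q) ⇒ dQ/dp = Ed·Q/p = (-1.8)·18290/11.5 = -2862.78260…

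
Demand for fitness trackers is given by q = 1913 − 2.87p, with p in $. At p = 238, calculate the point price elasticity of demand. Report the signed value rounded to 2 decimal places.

-0.56

dq/dp = −2.87. At p = 238, q = 1913 − 2.87(238) = 1229.94.
Ed = (dq/dp)·(p/q) = −2.87 × (238/1229.94) = -0.5553…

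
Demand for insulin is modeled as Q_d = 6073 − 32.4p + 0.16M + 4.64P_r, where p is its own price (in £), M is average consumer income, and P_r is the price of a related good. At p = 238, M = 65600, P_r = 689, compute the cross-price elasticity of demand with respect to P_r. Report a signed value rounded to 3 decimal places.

At the given values, Q_d = 6073 − 32.4(238) + 0.16(65600) + 4.64(689) = 12054.76.
∂Q_d/∂P_r = 4.64.
E = (4.64) × (689/12054.76) = 0.26520…

0.265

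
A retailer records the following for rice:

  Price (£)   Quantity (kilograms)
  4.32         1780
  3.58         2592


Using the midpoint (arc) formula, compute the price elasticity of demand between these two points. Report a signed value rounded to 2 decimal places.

-1.98

%ΔQ = (2592 − 1780) / [(1780 + 2592)/2] = 812/2186 = 0.371454…
%ΔP = (3.58 − 4.32) / [(4.32 + 3.58)/2] = -0.74/3.95 = -0.187341…
Arc Ed = %ΔQ / %ΔP = (812/2186) / (-0.74/3.95) = -1.9827…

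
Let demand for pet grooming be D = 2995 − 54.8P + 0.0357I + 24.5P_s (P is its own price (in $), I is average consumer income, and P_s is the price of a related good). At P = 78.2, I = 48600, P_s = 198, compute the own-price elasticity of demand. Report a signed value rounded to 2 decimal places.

-0.81

At the given values, D = 2995 − 54.8(78.2) + 0.0357(48600) + 24.5(198) = 5295.66.
∂D/∂P = −54.8.
E = (-54.8) × (78.2/5295.66) = -0.8092…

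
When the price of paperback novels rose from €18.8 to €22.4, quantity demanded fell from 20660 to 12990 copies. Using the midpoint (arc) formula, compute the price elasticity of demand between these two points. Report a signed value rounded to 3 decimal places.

%ΔQ = (12990 − 20660) / [(20660 + 12990)/2] = -7670/16825 = -0.455869…
%ΔP = (22.4 − 18.8) / [(18.8 + 22.4)/2] = 3.6/20.6 = 0.174757…
Arc Ed = %ΔQ / %ΔP = (-7670/16825) / (3.6/20.6) = -2.60858…

-2.609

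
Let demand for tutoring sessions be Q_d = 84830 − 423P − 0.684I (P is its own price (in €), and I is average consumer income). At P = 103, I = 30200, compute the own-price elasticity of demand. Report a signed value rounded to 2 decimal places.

At the given values, Q_d = 84830 − 423(103) − 0.684(30200) = 20604.2.
∂Q_d/∂P = −423.
E = (-423) × (103/20604.2) = -2.1145…

-2.11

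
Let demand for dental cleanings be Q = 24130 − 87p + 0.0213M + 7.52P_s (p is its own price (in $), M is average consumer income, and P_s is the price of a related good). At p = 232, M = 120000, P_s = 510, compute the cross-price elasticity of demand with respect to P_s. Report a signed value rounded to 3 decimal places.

0.371

At the given values, Q = 24130 − 87(232) + 0.0213(120000) + 7.52(510) = 10337.2.
∂Q/∂P_s = 7.52.
E = (7.52) × (510/10337.2) = 0.37100…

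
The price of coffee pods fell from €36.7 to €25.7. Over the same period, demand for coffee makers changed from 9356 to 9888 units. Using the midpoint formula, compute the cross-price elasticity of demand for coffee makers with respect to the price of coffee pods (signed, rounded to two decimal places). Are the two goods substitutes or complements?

-0.16; complements

%ΔQ_{coffee makers} = (9888 − 9356)/avg = 532/9622 = 0.055289…
%ΔP_{coffee pods} = (25.7 − 36.7)/avg = -11/31.2 = -0.352564…
E_cross = (532/9622) / (-11/31.2) = -0.1568…
E_cross < 0 ⇒ the goods are complements.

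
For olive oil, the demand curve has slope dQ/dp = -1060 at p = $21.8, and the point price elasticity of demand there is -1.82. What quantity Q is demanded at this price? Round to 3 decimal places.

12696.703

Ed = (dQ/dp)·(p/Q) ⇒ Q = (dQ/dp)·p/Ed = (-1060)·21.8/(-1.82) = 12696.70329…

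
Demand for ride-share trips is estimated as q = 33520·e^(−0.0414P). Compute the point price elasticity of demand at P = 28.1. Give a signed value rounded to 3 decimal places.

dq/dP = −0.0414·q = -433.583. At P = 28.1, q = 10473.
Ed = (dq/dP)·(P/q) = (-433.583) × (28.1/10473) = -1.16334

-1.163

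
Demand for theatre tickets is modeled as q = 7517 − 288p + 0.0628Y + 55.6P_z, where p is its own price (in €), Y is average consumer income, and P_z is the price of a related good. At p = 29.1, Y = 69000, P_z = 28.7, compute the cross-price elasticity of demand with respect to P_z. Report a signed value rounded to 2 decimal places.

At the given values, q = 7517 − 288(29.1) + 0.0628(69000) + 55.6(28.7) = 5065.12.
∂q/∂P_z = 55.6.
E = (55.6) × (28.7/5065.12) = 0.3150…

0.32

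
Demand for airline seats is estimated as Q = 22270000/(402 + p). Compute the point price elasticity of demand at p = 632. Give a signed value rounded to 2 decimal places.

dQ/dp = −22270000/(402 + p)² = -20.8295. At p = 632, Q = 21537.7.
Ed = (dQ/dp)·(p/Q) = (-20.8295) × (632/21537.7) = -0.6112…

-0.61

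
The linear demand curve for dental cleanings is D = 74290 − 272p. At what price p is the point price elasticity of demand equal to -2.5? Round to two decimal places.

Ed = −272p/(74290 − 272p). Set this equal to -2.5:
272p = 2.5·(74290 − 272p) ⇒ 272p(1 + 2.5) = 2.5·74290
p = 2.5·74290 / (272·3.5) = 195.0892…

195.09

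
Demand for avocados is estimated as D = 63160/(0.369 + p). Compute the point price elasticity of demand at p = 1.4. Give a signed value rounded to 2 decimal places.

-0.79

dD/dp = −63160/(0.369 + p)² = -20183. At p = 1.4, D = 35703.8.
Ed = (dD/dp)·(p/D) = (-20183) × (1.4/35703.8) = -0.7914…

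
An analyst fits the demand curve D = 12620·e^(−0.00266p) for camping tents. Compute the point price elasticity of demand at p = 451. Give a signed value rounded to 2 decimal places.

-1.20

dD/dp = −0.00266·D = -10.1143. At p = 451, D = 3802.36.
Ed = (dD/dp)·(p/D) = (-10.1143) × (451/3802.36) = -1.1996…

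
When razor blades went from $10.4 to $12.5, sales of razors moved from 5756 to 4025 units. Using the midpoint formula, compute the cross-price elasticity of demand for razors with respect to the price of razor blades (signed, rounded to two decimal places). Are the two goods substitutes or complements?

%ΔQ_{razors} = (4025 − 5756)/avg = -1731/4890.5 = -0.353951…
%ΔP_{razor blades} = (12.5 − 10.4)/avg = 2.1/11.45 = 0.183406…
E_cross = (-1731/4890.5) / (2.1/11.45) = -1.9298…
E_cross < 0 ⇒ the goods are complements.

-1.93; complements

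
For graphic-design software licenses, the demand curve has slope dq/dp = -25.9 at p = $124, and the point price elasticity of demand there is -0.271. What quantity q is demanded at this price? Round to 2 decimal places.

Ed = (dq/dp)·(p/q) ⇒ q = (dq/dp)·p/Ed = (-25.9)·124/(-0.271) = 11850.9225…

11850.92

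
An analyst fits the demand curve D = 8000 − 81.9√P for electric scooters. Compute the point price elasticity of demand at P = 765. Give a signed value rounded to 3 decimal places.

-0.198

dD/dP = −81.9/(2√P) = -1.48055. At P = 765, D = 5734.76.
Ed = (dD/dP)·(P/D) = (-1.48055) × (765/5734.76) = -0.19750…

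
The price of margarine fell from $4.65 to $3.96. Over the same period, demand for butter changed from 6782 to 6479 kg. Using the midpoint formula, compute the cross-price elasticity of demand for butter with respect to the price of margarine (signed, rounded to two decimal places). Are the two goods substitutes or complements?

%ΔQ_{butter} = (6479 − 6782)/avg = -303/6630.5 = -0.045697…
%ΔP_{margarine} = (3.96 − 4.65)/avg = -0.69/4.305 = -0.160278…
E_cross = (-303/6630.5) / (-0.69/4.305) = 0.2851…
E_cross > 0 ⇒ the goods are substitutes.

0.29; substitutes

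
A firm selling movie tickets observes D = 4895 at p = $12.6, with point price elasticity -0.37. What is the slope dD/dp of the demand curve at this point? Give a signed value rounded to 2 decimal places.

Ed = (dD/dp)·(p/D) ⇒ dD/dp = Ed·D/p = (-0.37)·4895/12.6 = -143.7420…

-143.74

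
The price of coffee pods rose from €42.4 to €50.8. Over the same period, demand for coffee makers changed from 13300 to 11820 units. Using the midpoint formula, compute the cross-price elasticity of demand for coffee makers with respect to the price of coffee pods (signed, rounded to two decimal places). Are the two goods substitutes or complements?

-0.65; complements

%ΔQ_{coffee makers} = (11820 − 13300)/avg = -1480/12560 = -0.117834…
%ΔP_{coffee pods} = (50.8 − 42.4)/avg = 8.4/46.6 = 0.180257…
E_cross = (-1480/12560) / (8.4/46.6) = -0.6537…
E_cross < 0 ⇒ the goods are complements.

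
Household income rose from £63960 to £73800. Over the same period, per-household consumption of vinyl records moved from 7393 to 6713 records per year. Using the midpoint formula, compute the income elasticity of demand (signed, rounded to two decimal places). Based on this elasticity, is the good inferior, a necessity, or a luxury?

%ΔQ = (6713 − 7393)/[( 7393 + 6713)/2] = -680/7053 = -0.096412…
%ΔIncome = (73800 − 63960)/[( 63960 + 73800)/2] = 9840/68880 = 0.142857…
E_income = (-680/7053) / (9840/68880) = -0.6748…
E_income < 0 ⇒ inferior good.

-0.67; inferior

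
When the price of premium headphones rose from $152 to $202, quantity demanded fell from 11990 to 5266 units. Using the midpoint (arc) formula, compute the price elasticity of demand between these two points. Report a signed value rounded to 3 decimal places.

%ΔQ = (5266 − 11990) / [(11990 + 5266)/2] = -6724/8628 = -0.779323…
%ΔP = (202 − 152) / [(152 + 202)/2] = 50/177 = 0.282485…
Arc Ed = %ΔQ / %ΔP = (-6724/8628) / (50/177) = -2.75880…

-2.759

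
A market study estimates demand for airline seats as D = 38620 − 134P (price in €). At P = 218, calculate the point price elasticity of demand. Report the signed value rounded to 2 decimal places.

-3.11

dD/dP = −134. At P = 218, D = 38620 − 134(218) = 9408.
Ed = (dD/dP)·(P/D) = −134 × (218/9408) = -3.1050…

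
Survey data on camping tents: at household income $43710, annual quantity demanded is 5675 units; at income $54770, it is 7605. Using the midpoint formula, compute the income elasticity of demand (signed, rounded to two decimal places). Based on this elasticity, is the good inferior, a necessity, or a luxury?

%ΔQ = (7605 − 5675)/[( 5675 + 7605)/2] = 1930/6640 = 0.290662…
%ΔIncome = (54770 − 43710)/[( 43710 + 54770)/2] = 11060/49240 = 0.224614…
E_income = (1930/6640) / (11060/49240) = 1.2940…
E_income > 1 ⇒ normal good, luxury.

1.29; luxury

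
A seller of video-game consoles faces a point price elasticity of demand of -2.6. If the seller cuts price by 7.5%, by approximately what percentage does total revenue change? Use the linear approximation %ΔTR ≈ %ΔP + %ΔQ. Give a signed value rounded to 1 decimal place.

%ΔQ ≈ Ed × %ΔP = (-2.6) × (-7.5%) = +19.5000%
%ΔTR ≈ %ΔP + %ΔQ = (-7.5%) + (+19.5000%) = +12.0000%

+12.0%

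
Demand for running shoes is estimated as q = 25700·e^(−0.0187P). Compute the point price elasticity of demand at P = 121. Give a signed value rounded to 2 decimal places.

dq/dP = −0.0187·q = -50.0146. At P = 121, q = 2674.58.
Ed = (dq/dP)·(P/q) = (-50.0146) × (121/2674.58) = -2.2627

-2.26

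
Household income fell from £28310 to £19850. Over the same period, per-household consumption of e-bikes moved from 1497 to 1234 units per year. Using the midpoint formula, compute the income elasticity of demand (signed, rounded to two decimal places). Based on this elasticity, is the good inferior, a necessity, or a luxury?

%ΔQ = (1234 − 1497)/[( 1497 + 1234)/2] = -263/1365.5 = -0.192603…
%ΔIncome = (19850 − 28310)/[( 28310 + 19850)/2] = -8460/24080 = -0.351328…
E_income = (-263/1365.5) / (-8460/24080) = 0.5482…
0 < E_income < 1 ⇒ normal good, necessity.

0.55; necessity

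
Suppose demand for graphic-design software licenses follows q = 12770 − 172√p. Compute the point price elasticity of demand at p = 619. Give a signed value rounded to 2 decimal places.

-0.25

dq/dp = −172/(2√p) = -3.45663. At p = 619, q = 8490.69.
Ed = (dq/dp)·(p/q) = (-3.45663) × (619/8490.69) = -0.2520…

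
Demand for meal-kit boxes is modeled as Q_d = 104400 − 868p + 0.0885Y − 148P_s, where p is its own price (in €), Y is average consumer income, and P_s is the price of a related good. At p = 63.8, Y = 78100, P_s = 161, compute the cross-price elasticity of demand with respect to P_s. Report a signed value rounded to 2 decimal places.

-0.74

At the given values, Q_d = 104400 − 868(63.8) + 0.0885(78100) − 148(161) = 32105.45.
∂Q_d/∂P_s = -148.
E = (-148) × (161/32105.45) = -0.7421…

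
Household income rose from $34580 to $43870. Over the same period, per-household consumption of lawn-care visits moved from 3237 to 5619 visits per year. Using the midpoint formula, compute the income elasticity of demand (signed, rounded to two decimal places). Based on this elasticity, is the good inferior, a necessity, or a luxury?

%ΔQ = (5619 − 3237)/[( 3237 + 5619)/2] = 2382/4428 = 0.537940…
%ΔIncome = (43870 − 34580)/[( 34580 + 43870)/2] = 9290/39225 = 0.236838…
E_income = (2382/4428) / (9290/39225) = 2.2713…
E_income > 1 ⇒ normal good, luxury.

2.27; luxury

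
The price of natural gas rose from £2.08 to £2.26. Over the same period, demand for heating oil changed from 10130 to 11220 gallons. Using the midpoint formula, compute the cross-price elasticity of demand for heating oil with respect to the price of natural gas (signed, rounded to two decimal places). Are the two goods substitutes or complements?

1.23; substitutes

%ΔQ_{heating oil} = (11220 − 10130)/avg = 1090/10675 = 0.102107…
%ΔP_{natural gas} = (2.26 − 2.08)/avg = 0.18/2.17 = 0.082949…
E_cross = (1090/10675) / (0.18/2.17) = 1.2309…
E_cross > 0 ⇒ the goods are substitutes.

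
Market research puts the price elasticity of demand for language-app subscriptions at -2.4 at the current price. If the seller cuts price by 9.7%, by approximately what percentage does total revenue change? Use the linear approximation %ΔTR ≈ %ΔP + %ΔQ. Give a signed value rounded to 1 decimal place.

+13.6%

%ΔQ ≈ Ed × %ΔP = (-2.4) × (-9.7%) = +23.2800%
%ΔTR ≈ %ΔP + %ΔQ = (-9.7%) + (+23.2800%) = +13.5800%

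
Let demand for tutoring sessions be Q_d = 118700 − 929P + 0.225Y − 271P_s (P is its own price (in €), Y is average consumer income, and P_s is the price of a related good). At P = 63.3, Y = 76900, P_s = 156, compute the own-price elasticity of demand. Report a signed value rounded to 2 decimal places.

At the given values, Q_d = 118700 − 929(63.3) + 0.225(76900) − 271(156) = 34920.8.
∂Q_d/∂P = −929.
E = (-929) × (63.3/34920.8) = -1.6839…

-1.68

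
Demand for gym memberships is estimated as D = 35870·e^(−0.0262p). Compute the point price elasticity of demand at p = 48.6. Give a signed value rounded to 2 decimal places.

-1.27

dD/dp = −0.0262·D = -263.049. At p = 48.6, D = 10040.
Ed = (dD/dp)·(p/D) = (-263.049) × (48.6/10040) = -1.2733…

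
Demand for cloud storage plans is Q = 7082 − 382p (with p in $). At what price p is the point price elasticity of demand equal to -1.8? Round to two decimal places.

Ed = −382p/(7082 − 382p). Set this equal to -1.8:
382p = 1.8·(7082 − 382p) ⇒ 382p(1 + 1.8) = 1.8·7082
p = 1.8·7082 / (382·2.8) = 11.9181…

11.92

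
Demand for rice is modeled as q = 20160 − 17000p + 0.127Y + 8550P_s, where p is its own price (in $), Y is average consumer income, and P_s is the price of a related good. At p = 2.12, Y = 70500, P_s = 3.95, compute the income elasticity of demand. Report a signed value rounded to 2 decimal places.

0.33

At the given values, q = 20160 − 17000(2.12) + 0.127(70500) + 8550(3.95) = 26846.
∂q/∂Y = 0.127.
E = (0.127) × (70500/26846) = 0.3335…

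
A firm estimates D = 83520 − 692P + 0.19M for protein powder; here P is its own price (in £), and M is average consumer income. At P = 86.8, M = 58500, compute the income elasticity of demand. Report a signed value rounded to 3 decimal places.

0.322

At the given values, D = 83520 − 692(86.8) + 0.19(58500) = 34569.4.
∂D/∂M = 0.19.
E = (0.19) × (58500/34569.4) = 0.32152…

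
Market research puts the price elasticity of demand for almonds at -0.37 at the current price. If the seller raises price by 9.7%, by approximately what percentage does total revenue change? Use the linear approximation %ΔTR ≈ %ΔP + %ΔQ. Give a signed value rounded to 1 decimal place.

%ΔQ ≈ Ed × %ΔP = (-0.37) × (+9.7%) = -3.5890%
%ΔTR ≈ %ΔP + %ΔQ = (+9.7%) + (-3.5890%) = +6.1110%

+6.1%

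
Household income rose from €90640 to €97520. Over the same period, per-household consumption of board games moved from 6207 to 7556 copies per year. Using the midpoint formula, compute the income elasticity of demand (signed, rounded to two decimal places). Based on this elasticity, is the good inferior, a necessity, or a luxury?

%ΔQ = (7556 − 6207)/[( 6207 + 7556)/2] = 1349/6881.5 = 0.196032…
%ΔIncome = (97520 − 90640)/[( 90640 + 97520)/2] = 6880/94080 = 0.073129…
E_income = (1349/6881.5) / (6880/94080) = 2.6806…
E_income > 1 ⇒ normal good, luxury.

2.68; luxury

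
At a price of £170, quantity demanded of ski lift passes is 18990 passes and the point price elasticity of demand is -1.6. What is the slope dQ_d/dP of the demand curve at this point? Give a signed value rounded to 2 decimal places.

-178.73

Ed = (dQ_d/dP)·(P/Q_d) ⇒ dQ_d/dP = Ed·Q_d/P = (-1.6)·18990/170 = -178.7294…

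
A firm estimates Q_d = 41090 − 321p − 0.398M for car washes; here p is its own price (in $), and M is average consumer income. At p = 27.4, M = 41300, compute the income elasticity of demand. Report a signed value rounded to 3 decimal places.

-1.037

At the given values, Q_d = 41090 − 321(27.4) − 0.398(41300) = 15857.2.
∂Q_d/∂M = -0.398.
E = (-0.398) × (41300/15857.2) = -1.03658…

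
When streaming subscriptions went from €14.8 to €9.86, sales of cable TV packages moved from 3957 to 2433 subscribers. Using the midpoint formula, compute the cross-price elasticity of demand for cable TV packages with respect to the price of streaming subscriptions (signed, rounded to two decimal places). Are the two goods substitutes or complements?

1.19; substitutes

%ΔQ_{cable TV packages} = (2433 − 3957)/avg = -1524/3195 = -0.476995…
%ΔP_{streaming subscriptions} = (9.86 − 14.8)/avg = -4.94/12.33 = -0.400648…
E_cross = (-1524/3195) / (-4.94/12.33) = 1.1905…
E_cross > 0 ⇒ the goods are substitutes.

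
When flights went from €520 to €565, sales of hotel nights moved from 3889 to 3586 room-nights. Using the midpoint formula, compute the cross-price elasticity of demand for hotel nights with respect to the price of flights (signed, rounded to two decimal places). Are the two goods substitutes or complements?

%ΔQ_{hotel nights} = (3586 − 3889)/avg = -303/3737.5 = -0.081070…
%ΔP_{flights} = (565 − 520)/avg = 45/542.5 = 0.082949…
E_cross = (-303/3737.5) / (45/542.5) = -0.9773…
E_cross < 0 ⇒ the goods are complements.

-0.98; complements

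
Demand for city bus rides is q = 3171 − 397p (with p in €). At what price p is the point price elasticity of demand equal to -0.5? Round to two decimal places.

2.66

Ed = −397p/(3171 − 397p). Set this equal to -0.5:
397p = 0.5·(3171 − 397p) ⇒ 397p(1 + 0.5) = 0.5·3171
p = 0.5·3171 / (397·1.5) = 2.6624…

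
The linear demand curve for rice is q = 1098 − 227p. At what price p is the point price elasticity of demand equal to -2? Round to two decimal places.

3.22

Ed = −227p/(1098 − 227p). Set this equal to -2:
227p = 2·(1098 − 227p) ⇒ 227p(1 + 2) = 2·1098
p = 2·1098 / (227·3) = 3.2246…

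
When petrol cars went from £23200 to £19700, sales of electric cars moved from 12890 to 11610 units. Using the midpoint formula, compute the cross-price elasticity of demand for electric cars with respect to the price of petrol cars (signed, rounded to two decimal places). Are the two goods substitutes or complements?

0.64; substitutes

%ΔQ_{electric cars} = (11610 − 12890)/avg = -1280/12250 = -0.104489…
%ΔP_{petrol cars} = (19700 − 23200)/avg = -3500/21450 = -0.163170…
E_cross = (-1280/12250) / (-3500/21450) = 0.6403…
E_cross > 0 ⇒ the goods are substitutes.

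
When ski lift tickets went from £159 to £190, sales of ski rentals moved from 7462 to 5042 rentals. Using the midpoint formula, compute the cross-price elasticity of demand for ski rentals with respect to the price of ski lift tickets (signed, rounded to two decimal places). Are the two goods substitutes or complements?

-2.18; complements

%ΔQ_{ski rentals} = (5042 − 7462)/avg = -2420/6252 = -0.387076…
%ΔP_{ski lift tickets} = (190 − 159)/avg = 31/174.5 = 0.177650…
E_cross = (-2420/6252) / (31/174.5) = -2.1788…
E_cross < 0 ⇒ the goods are complements.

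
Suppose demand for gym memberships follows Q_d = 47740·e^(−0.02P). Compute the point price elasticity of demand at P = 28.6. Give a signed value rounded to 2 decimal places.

dQ_d/dP = −0.02·Q_d = -538.885. At P = 28.6, Q_d = 26944.2.
Ed = (dQ_d/dP)·(P/Q_d) = (-538.885) × (28.6/26944.2) = -0.572

-0.57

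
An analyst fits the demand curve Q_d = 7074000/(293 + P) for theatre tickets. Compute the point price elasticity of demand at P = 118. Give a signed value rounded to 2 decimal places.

-0.29

dQ_d/dP = −7074000/(293 + P)² = -41.8776. At P = 118, Q_d = 17211.7.
Ed = (dQ_d/dP)·(P/Q_d) = (-41.8776) × (118/17211.7) = -0.2871…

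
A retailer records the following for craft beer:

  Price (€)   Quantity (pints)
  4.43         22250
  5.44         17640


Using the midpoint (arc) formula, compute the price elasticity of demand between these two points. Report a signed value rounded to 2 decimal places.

%ΔQ = (17640 − 22250) / [(22250 + 17640)/2] = -4610/19945 = -0.231135…
%ΔP = (5.44 − 4.43) / [(4.43 + 5.44)/2] = 1.01/4.935 = 0.204660…
Arc Ed = %ΔQ / %ΔP = (-4610/19945) / (1.01/4.935) = -1.1293…

-1.13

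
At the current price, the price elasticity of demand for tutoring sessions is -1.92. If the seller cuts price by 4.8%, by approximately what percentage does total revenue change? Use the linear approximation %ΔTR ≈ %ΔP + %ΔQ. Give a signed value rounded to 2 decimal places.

%ΔQ ≈ Ed × %ΔP = (-1.92) × (-4.8%) = +9.2160%
%ΔTR ≈ %ΔP + %ΔQ = (-4.8%) + (+9.2160%) = +4.4160%

+4.42%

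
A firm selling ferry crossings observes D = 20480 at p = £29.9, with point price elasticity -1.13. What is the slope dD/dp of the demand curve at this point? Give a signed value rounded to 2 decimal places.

Ed = (dD/dp)·(p/D) ⇒ dD/dp = Ed·D/p = (-1.13)·20480/29.9 = -773.9933…

-773.99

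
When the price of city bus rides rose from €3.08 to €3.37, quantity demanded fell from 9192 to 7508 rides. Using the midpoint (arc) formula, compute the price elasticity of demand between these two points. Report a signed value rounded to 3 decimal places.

-2.243

%ΔQ = (7508 − 9192) / [(9192 + 7508)/2] = -1684/8350 = -0.201676…
%ΔP = (3.37 − 3.08) / [(3.08 + 3.37)/2] = 0.29/3.225 = 0.089922…
Arc Ed = %ΔQ / %ΔP = (-1684/8350) / (0.29/3.225) = -2.24278…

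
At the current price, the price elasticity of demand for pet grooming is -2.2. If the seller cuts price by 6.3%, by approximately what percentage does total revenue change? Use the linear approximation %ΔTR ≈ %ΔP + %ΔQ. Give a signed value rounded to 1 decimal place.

+7.6%

%ΔQ ≈ Ed × %ΔP = (-2.2) × (-6.3%) = +13.8600%
%ΔTR ≈ %ΔP + %ΔQ = (-6.3%) + (+13.8600%) = +7.5600%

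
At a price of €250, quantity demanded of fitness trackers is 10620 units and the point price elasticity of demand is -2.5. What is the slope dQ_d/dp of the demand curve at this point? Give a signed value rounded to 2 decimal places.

Ed = (dQ_d/dp)·(p/Q_d) ⇒ dQ_d/dp = Ed·Q_d/p = (-2.5)·10620/250 = -106.2

-106.20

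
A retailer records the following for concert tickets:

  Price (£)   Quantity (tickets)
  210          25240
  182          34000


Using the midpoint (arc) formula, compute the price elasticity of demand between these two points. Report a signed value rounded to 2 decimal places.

-2.07

%ΔQ = (34000 − 25240) / [(25240 + 34000)/2] = 8760/29620 = 0.295746…
%ΔP = (182 − 210) / [(210 + 182)/2] = -28/196 = -0.142857…
Arc Ed = %ΔQ / %ΔP = (8760/29620) / (-28/196) = -2.0702…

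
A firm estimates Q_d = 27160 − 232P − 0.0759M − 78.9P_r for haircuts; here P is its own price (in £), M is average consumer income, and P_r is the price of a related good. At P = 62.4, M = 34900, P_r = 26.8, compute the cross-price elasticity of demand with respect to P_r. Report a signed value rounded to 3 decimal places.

-0.267

At the given values, Q_d = 27160 − 232(62.4) − 0.0759(34900) − 78.9(26.8) = 7919.77.
∂Q_d/∂P_r = -78.9.
E = (-78.9) × (26.8/7919.77) = -0.26699…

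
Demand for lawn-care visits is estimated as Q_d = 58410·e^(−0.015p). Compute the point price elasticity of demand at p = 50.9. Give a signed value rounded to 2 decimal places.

dQ_d/dp = −0.015·Q_d = -408.314. At p = 50.9, Q_d = 27221.
Ed = (dQ_d/dp)·(p/Q_d) = (-408.314) × (50.9/27221) = -0.7635

-0.76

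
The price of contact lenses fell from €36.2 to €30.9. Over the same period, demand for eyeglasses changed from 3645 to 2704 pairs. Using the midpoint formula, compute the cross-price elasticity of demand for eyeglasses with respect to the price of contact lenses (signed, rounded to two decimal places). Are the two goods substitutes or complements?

%ΔQ_{eyeglasses} = (2704 − 3645)/avg = -941/3174.5 = -0.296424…
%ΔP_{contact lenses} = (30.9 − 36.2)/avg = -5.3/33.55 = -0.157973…
E_cross = (-941/3174.5) / (-5.3/33.55) = 1.8764…
E_cross > 0 ⇒ the goods are substitutes.

1.88; substitutes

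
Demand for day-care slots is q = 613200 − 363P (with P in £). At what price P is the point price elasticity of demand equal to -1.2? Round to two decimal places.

Ed = −363P/(613200 − 363P). Set this equal to -1.2:
363P = 1.2·(613200 − 363P) ⇒ 363P(1 + 1.2) = 1.2·613200
P = 1.2·613200 / (363·2.2) = 921.4124…

921.41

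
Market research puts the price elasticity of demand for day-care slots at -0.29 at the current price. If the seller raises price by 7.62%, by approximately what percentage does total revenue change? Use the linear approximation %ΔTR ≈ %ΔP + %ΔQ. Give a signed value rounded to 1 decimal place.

+5.4%

%ΔQ ≈ Ed × %ΔP = (-0.29) × (+7.62%) = -2.2098%
%ΔTR ≈ %ΔP + %ΔQ = (+7.62%) + (-2.2098%) = +5.4102%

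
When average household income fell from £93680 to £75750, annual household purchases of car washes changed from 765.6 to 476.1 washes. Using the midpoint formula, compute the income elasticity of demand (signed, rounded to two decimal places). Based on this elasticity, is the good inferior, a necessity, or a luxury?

%ΔQ = (476.1 − 765.6)/[( 765.6 + 476.1)/2] = -289.5/620.85 = -0.466296…
%ΔIncome = (75750 − 93680)/[( 93680 + 75750)/2] = -17930/84715 = -0.211650…
E_income = (-289.5/620.85) / (-17930/84715) = 2.2031…
E_income > 1 ⇒ normal good, luxury.

2.20; luxury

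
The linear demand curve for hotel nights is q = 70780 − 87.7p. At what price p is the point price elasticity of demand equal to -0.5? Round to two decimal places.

Ed = −87.7p/(70780 − 87.7p). Set this equal to -0.5:
87.7p = 0.5·(70780 − 87.7p) ⇒ 87.7p(1 + 0.5) = 0.5·70780
p = 0.5·70780 / (87.7·1.5) = 269.0231…

269.02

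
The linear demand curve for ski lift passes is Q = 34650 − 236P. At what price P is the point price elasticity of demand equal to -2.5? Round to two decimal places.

Ed = −236P/(34650 − 236P). Set this equal to -2.5:
236P = 2.5·(34650 − 236P) ⇒ 236P(1 + 2.5) = 2.5·34650
P = 2.5·34650 / (236·3.5) = 104.8728…

104.87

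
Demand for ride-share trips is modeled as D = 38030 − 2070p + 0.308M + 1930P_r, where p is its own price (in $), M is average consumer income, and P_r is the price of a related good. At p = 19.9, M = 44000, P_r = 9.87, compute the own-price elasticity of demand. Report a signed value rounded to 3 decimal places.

-1.399

At the given values, D = 38030 − 2070(19.9) + 0.308(44000) + 1930(9.87) = 29438.1.
∂D/∂p = −2070.
E = (-2070) × (19.9/29438.1) = -1.39930…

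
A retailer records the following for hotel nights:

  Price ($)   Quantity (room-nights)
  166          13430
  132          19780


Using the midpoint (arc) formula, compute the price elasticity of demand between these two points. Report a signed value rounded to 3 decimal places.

%ΔQ = (19780 − 13430) / [(13430 + 19780)/2] = 6350/16605 = 0.382414…
%ΔP = (132 − 166) / [(166 + 132)/2] = -34/149 = -0.228187…
Arc Ed = %ΔQ / %ΔP = (6350/16605) / (-34/149) = -1.67587…

-1.676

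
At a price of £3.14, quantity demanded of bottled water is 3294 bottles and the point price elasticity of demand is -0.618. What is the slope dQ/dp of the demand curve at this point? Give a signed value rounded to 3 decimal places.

-648.310

Ed = (dQ/dp)·(p/Q) ⇒ dQ/dp = Ed·Q/p = (-0.618)·3294/3.14 = -648.30955…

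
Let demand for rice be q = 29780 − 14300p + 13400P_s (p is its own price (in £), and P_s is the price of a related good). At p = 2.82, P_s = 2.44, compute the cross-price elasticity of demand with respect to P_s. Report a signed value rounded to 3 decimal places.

1.476

At the given values, q = 29780 − 14300(2.82) + 13400(2.44) = 22150.
∂q/∂P_s = 13400.
E = (13400) × (2.44/22150) = 1.47611…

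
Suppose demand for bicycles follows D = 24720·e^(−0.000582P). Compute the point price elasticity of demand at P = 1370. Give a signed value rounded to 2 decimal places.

-0.80

dD/dP = −0.000582·D = -6.48173. At P = 1370, D = 11137.
Ed = (dD/dP)·(P/D) = (-6.48173) × (1370/11137) = -0.7973…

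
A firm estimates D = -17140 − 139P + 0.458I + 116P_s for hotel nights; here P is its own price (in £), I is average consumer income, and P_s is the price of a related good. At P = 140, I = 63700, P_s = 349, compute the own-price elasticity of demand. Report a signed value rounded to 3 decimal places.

At the given values, D = -17140 − 139(140) + 0.458(63700) + 116(349) = 33058.6.
∂D/∂P = −139.
E = (-139) × (140/33058.6) = -0.58865…

-0.589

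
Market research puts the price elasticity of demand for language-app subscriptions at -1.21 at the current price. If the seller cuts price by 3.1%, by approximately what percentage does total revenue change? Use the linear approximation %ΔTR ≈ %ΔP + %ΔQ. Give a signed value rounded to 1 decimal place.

%ΔQ ≈ Ed × %ΔP = (-1.21) × (-3.1%) = +3.7510%
%ΔTR ≈ %ΔP + %ΔQ = (-3.1%) + (+3.7510%) = +0.6510%

+0.7%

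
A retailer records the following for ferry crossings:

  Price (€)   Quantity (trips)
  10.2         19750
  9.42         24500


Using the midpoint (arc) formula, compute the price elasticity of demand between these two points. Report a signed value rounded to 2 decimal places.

%ΔQ = (24500 − 19750) / [(19750 + 24500)/2] = 4750/22125 = 0.214689…
%ΔP = (9.42 − 10.2) / [(10.2 + 9.42)/2] = -0.78/9.81 = -0.079510…
Arc Ed = %ΔQ / %ΔP = (4750/22125) / (-0.78/9.81) = -2.7001…

-2.70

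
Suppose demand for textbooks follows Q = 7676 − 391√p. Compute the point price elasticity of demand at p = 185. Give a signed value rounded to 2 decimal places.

-1.13

dQ/dp = −391/(2√p) = -14.3734. At p = 185, Q = 2357.83.
Ed = (dQ/dp)·(p/Q) = (-14.3734) × (185/2357.83) = -1.1277…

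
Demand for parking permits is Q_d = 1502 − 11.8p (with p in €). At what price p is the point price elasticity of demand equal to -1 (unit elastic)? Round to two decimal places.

Ed = −11.8p/(1502 − 11.8p). Set this equal to -1:
11.8p = 1·(1502 − 11.8p) ⇒ 11.8p(1 + 1) = 1·1502
p = 1·1502 / (11.8·2) = 63.6440…

63.64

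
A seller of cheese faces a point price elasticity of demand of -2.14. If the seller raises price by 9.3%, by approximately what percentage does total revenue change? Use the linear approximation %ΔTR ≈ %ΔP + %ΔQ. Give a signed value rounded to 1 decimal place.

-10.6%

%ΔQ ≈ Ed × %ΔP = (-2.14) × (+9.3%) = -19.9020%
%ΔTR ≈ %ΔP + %ΔQ = (+9.3%) + (-19.9020%) = -10.6020%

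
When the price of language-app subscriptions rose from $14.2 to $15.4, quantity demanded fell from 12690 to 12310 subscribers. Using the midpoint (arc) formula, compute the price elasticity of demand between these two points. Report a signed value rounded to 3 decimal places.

%ΔQ = (12310 − 12690) / [(12690 + 12310)/2] = -380/12500 = -0.0304
%ΔP = (15.4 − 14.2) / [(14.2 + 15.4)/2] = 1.2/14.8 = 0.081081…
Arc Ed = %ΔQ / %ΔP = (-380/12500) / (1.2/14.8) = -0.37493…

-0.375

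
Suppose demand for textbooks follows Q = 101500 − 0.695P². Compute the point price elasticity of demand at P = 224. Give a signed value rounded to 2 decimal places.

-1.05

dQ/dP = −2·0.695·P = -311.36. At P = 224, Q = 66627.68.
Ed = (dQ/dP)·(P/Q) = (-311.36) × (224/66627.68) = -1.0467…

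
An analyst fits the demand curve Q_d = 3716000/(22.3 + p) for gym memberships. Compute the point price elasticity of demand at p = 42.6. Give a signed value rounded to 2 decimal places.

-0.66

dQ_d/dp = −3716000/(22.3 + p)² = -882.239. At p = 42.6, Q_d = 57257.3.
Ed = (dQ_d/dp)·(p/Q_d) = (-882.239) × (42.6/57257.3) = -0.6563…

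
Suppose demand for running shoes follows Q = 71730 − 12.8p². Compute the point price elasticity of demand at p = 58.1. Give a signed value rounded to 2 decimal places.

dQ/dp = −2·12.8·p = -1487.36. At p = 58.1, Q = 28522.192.
Ed = (dQ/dp)·(p/Q) = (-1487.36) × (58.1/28522.192) = -3.0297…

-3.03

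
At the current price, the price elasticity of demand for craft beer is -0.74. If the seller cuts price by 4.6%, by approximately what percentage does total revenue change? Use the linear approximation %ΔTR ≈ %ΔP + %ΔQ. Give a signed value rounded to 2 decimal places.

-1.20%

%ΔQ ≈ Ed × %ΔP = (-0.74) × (-4.6%) = +3.4040%
%ΔTR ≈ %ΔP + %ΔQ = (-4.6%) + (+3.4040%) = -1.1960%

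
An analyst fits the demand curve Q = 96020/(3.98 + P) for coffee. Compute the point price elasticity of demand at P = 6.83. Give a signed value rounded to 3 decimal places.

dQ/dP = −96020/(3.98 + P)² = -821.694. At P = 6.83, Q = 8882.52.
Ed = (dQ/dP)·(P/Q) = (-821.694) × (6.83/8882.52) = -0.63182…

-0.632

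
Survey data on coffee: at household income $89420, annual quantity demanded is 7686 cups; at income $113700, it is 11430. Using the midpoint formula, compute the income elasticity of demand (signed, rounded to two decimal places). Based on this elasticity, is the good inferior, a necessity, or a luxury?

%ΔQ = (11430 − 7686)/[( 7686 + 11430)/2] = 3744/9558 = 0.391713…
%ΔIncome = (113700 − 89420)/[( 89420 + 113700)/2] = 24280/101560 = 0.239070…
E_income = (3744/9558) / (24280/101560) = 1.6384…
E_income > 1 ⇒ normal good, luxury.

1.64; luxury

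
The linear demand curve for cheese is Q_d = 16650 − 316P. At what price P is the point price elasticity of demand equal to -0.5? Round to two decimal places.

17.56

Ed = −316P/(16650 − 316P). Set this equal to -0.5:
316P = 0.5·(16650 − 316P) ⇒ 316P(1 + 0.5) = 0.5·16650
P = 0.5·16650 / (316·1.5) = 17.5632…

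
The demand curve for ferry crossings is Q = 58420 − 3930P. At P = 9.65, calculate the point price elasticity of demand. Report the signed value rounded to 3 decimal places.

-1.850

dQ/dP = −3930. At P = 9.65, Q = 58420 − 3930(9.65) = 20495.5.
Ed = (dQ/dP)·(P/Q) = −3930 × (9.65/20495.5) = -1.85038…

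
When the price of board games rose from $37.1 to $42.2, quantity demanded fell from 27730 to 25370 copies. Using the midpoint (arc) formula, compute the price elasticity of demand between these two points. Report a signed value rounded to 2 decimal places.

-0.69

%ΔQ = (25370 − 27730) / [(27730 + 25370)/2] = -2360/26550 = -0.088888…
%ΔP = (42.2 − 37.1) / [(37.1 + 42.2)/2] = 5.1/39.65 = 0.128625…
Arc Ed = %ΔQ / %ΔP = (-2360/26550) / (5.1/39.65) = -0.6910…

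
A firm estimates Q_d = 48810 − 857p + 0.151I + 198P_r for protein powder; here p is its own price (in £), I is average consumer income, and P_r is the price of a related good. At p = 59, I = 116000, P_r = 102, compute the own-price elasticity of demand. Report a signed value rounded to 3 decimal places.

-1.406

At the given values, Q_d = 48810 − 857(59) + 0.151(116000) + 198(102) = 35959.
∂Q_d/∂p = −857.
E = (-857) × (59/35959) = -1.40612…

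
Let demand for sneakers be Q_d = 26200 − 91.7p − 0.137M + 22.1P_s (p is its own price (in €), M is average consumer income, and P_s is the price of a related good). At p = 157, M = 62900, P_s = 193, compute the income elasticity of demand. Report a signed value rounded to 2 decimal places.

-1.16

At the given values, Q_d = 26200 − 91.7(157) − 0.137(62900) + 22.1(193) = 7451.1.
∂Q_d/∂M = -0.137.
E = (-0.137) × (62900/7451.1) = -1.1565…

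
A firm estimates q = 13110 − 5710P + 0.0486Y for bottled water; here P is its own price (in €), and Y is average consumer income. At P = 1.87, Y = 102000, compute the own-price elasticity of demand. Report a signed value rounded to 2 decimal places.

-1.44

At the given values, q = 13110 − 5710(1.87) + 0.0486(102000) = 7389.5.
∂q/∂P = −5710.
E = (-5710) × (1.87/7389.5) = -1.4449…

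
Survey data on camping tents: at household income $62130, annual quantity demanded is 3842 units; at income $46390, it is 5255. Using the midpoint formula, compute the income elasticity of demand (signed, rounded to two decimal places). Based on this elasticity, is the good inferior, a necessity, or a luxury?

%ΔQ = (5255 − 3842)/[( 3842 + 5255)/2] = 1413/4548.5 = 0.310651…
%ΔIncome = (46390 − 62130)/[( 62130 + 46390)/2] = -15740/54260 = -0.290084…
E_income = (1413/4548.5) / (-15740/54260) = -1.0709…
E_income < 0 ⇒ inferior good.

-1.07; inferior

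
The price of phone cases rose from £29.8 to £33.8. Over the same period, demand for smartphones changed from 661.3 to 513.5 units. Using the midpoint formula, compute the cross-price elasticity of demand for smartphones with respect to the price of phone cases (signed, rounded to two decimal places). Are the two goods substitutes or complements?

%ΔQ_{smartphones} = (513.5 − 661.3)/avg = -147.8/587.4 = -0.251617…
%ΔP_{phone cases} = (33.8 − 29.8)/avg = 4/31.8 = 0.125786…
E_cross = (-147.8/587.4) / (4/31.8) = -2.0003…
E_cross < 0 ⇒ the goods are complements.

-2.00; complements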